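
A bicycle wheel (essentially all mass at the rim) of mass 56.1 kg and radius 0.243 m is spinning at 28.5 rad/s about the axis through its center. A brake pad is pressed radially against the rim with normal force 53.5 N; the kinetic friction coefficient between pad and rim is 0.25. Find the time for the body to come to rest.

t ≈ 29.0 s

I = MR² = (56.1)(0.243)² = 3.313 kg·m².
Friction force f = μN = (0.25)(53.5) = 13.38 N at the rim; torque magnitude τ = fR = 3.250 N·m, opposing ω.
|α| = τ/I = 3.250/3.313 = 0.9811 rad/s² (deceleration).
0 = ω₀ − |α|t ⇒ t = ω₀/|α| = 28.5/0.9811 = 29.05 s.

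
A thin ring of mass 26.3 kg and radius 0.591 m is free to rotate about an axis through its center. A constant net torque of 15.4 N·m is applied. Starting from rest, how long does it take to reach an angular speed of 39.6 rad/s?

I = MR² = (26.3)(0.591)² = 9.186 kg·m².
α = τ/I = 15.4/9.186 = 1.676 rad/s².
ω = αt ⇒ t = ω/α = 39.6/1.676 = 23.62 s.

t ≈ 23.6 s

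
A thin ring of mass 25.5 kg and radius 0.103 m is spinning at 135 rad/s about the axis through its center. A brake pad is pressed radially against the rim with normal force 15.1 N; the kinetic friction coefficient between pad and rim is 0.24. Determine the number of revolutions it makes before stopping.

≈ 1050 revolutions

I = MR² = (25.5)(0.103)² = 0.2705 kg·m².
Friction force f = μN = (0.24)(15.1) = 3.624 N at the rim; torque magnitude τ = fR = 0.3733 N·m, opposing ω.
|α| = τ/I = 0.3733/0.2705 = 1.380 rad/s² (deceleration).
ω² = ω₀² − 2|α|θ with ω = 0 ⇒ θ = ω₀²/(2|α|) = 6604 rad = 1051 rev.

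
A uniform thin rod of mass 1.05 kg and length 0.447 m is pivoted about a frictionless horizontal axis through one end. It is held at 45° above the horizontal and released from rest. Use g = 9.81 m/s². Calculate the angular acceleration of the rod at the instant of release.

α ≈ 23.3 rad/s²

About the pivot, I = (1/3)ML² = (1/3)(1.05)(0.447)² = 0.06993 kg·m².
The weight acts at the center, a distance L/2 = 0.2235 m from the pivot; τ = Mg(L/2) cos 45° = 1.628 N·m.
α = τ/I = 1.628/0.06993 = 23.28 rad/s².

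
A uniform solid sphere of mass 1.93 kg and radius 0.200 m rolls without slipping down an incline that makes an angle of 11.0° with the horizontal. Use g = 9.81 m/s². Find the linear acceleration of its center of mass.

Translation along the incline: Mg sinθ − f = Ma.
Rotation about the center: fR = Iα with I = (2/5)MR². No-slip gives a = αR, so f = (I/R²)a = (2/5)M a.
Substituting: Mg sinθ = (1 + 0.4000)Ma, so a = g sinθ/(1 + 0.4000) = (9.81) sin 11.0° / 1.400 = 1.337 m/s².

a ≈ 1.34 m/s²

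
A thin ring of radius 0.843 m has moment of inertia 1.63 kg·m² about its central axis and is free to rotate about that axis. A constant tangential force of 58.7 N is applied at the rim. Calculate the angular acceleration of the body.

τ = F R = (58.7)(0.843) = 49.48 N·m.
From τ = Iα: α = 49.48/1.630 = 30.36 rad/s².

α ≈ 30.4 rad/s²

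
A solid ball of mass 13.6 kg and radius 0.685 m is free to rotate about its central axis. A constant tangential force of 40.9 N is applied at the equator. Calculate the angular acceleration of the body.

I = (2/5)MR² = (2/5)(13.6)(0.685)² = 2.553 kg·m².
τ = F R = (40.9)(0.685) = 28.02 N·m.
Newton's second law for rotation, τ = Iα, gives α = τ/I = 28.02/2.553 = 10.98 rad/s².

α ≈ 11.0 rad/s²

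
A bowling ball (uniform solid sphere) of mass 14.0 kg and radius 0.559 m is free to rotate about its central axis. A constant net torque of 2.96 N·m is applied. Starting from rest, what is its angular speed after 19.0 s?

I = (2/5)MR² = (2/5)(14.0)(0.559)² = 1.750 kg·m².
α = τ/I = 2.96/1.750 = 1.692 rad/s².
ω = ω₀ + αt = 0 + (1.692)(19.0) = 32.14 rad/s.

ω ≈ 32.1 rad/s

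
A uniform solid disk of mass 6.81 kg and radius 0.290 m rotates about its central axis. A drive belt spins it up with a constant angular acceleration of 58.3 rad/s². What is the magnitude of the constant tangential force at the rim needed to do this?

I = ½MR² = (1/2)(6.81)(0.290)² = 0.2864 kg·m².
The required torque is τ = Iα = (0.2864)(58.30) = 16.69 N·m.
A tangential force at the rim gives τ = FR, so F = τ/R = 16.69/0.290 = 57.57 N.

F ≈ 57.6 N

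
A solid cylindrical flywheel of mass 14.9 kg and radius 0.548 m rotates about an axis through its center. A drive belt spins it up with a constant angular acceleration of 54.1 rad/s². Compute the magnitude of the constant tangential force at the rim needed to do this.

I = ½MR² = (1/2)(14.9)(0.548)² = 2.237 kg·m².
The required torque is τ = Iα = (2.237)(54.10) = 121.0 N·m.
A tangential force at the rim gives τ = FR, so F = τ/R = 121.0/0.548 = 220.9 N.

F ≈ 221 N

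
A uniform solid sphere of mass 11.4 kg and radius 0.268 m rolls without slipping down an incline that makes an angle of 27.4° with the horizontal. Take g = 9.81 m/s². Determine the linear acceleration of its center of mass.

a ≈ 3.22 m/s²

Translation along the incline: Mg sinθ − f = Ma.
Rotation about the center: fR = Iα with I = (2/5)MR². No-slip gives a = αR, so f = (I/R²)a = (2/5)M a.
Substituting: Mg sinθ = (1 + 0.4000)Ma, so a = g sinθ/(1 + 0.4000) = (9.81) sin 27.4° / 1.400 = 3.225 m/s².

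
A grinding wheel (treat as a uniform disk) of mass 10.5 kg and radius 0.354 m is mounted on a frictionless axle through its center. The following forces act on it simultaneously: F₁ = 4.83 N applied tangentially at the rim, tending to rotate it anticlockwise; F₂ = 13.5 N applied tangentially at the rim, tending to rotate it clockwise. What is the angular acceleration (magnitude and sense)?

I = ½MR² = (1/2)(10.5)(0.354)² = 0.6579 kg·m².
Taking anticlockwise as positive: τ₁ = +(4.83)(0.354) = +1.710 N·m; τ₂ = −(13.5)(0.354) = −4.779 N·m.
Net torque τ = -3.069 N·m.
α = τ/I = -3.069/0.6579 = -4.665 rad/s².

α ≈ 4.67 rad/s², clockwise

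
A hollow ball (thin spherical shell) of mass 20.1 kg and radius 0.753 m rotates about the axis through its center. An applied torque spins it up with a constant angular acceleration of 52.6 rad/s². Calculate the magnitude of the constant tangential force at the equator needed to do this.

F ≈ 531 N

I = (2/3)MR² = (2/3)(20.1)(0.753)² = 7.598 kg·m².
The required torque is τ = Iα = (7.598)(52.60) = 399.7 N·m.
A tangential force at the equator gives τ = FR, so F = τ/R = 399.7/0.753 = 530.7 N.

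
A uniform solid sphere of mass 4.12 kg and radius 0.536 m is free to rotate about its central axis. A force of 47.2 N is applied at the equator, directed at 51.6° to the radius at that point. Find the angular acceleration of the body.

I = (2/5)MR² = (2/5)(4.12)(0.536)² = 0.4735 kg·m².
Only the tangential component produces torque: τ = F R sinθ = (47.2)(0.536) sin 51.6° = 19.83 N·m.
Newton's second law for rotation, τ = Iα, gives α = τ/I = 19.83/0.4735 = 41.88 rad/s².

α ≈ 41.9 rad/s²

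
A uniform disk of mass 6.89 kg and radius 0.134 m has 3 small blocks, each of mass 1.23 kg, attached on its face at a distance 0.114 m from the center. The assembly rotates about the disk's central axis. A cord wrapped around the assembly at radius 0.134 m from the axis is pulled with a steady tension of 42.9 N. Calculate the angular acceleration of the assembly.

α ≈ 52.3 rad/s²

I_disk = ½MR² = ½(6.89)(0.134)² = 0.06186 kg·m².
I_blocks = 3·m·r² = 3(1.23)(0.114)² = 0.04796 kg·m².
Total I = 0.1098 kg·m².
τ = F r = (42.9)(0.134) = 5.749 N·m.
α = τ/I = 5.749/0.1098 = 52.35 rad/s².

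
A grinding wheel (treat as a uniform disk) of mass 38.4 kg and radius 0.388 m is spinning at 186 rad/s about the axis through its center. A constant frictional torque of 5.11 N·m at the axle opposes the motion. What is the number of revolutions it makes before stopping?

I = ½MR² = (1/2)(38.4)(0.388)² = 2.890 kg·m².
The net torque has magnitude 5.11 N·m, opposing ω.
|α| = τ/I = 5.110/2.890 = 1.768 rad/s² (deceleration).
ω² = ω₀² − 2|α|θ with ω = 0 ⇒ θ = ω₀²/(2|α|) = 9785 rad = 1557 rev.

≈ 1560 revolutions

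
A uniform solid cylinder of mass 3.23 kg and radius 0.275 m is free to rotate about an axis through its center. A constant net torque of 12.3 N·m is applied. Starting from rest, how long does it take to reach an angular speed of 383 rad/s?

t ≈ 3.80 s

I = ½MR² = (1/2)(3.23)(0.275)² = 0.1221 kg·m².
α = τ/I = 12.3/0.1221 = 100.7 rad/s².
ω = αt ⇒ t = ω/α = 383/100.7 = 3.803 s.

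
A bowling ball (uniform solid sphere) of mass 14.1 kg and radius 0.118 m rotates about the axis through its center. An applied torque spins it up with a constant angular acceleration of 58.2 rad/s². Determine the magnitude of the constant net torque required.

I = (2/5)MR² = (2/5)(14.1)(0.118)² = 0.07853 kg·m².
τ = Iα = (0.07853)(58.20) = 4.571 N·m.

τ ≈ 4.57 N·m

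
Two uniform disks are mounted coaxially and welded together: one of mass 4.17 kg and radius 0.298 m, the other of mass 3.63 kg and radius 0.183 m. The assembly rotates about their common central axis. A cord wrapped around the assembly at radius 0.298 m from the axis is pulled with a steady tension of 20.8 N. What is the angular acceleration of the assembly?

α ≈ 25.2 rad/s²

I = ½M₁R₁² + ½M₂R₂² = ½(4.17)(0.298)² + ½(3.63)(0.183)² = 0.2459 kg·m².
τ = F r = (20.8)(0.298) = 6.198 N·m.
α = τ/I = 6.198/0.2459 = 25.20 rad/s².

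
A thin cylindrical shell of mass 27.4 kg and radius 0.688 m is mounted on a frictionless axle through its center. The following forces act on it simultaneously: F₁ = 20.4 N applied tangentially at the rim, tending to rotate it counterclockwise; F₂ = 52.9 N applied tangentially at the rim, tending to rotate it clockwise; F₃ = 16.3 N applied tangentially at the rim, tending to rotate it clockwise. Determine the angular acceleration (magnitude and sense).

I = MR² = (27.4)(0.688)² = 12.97 kg·m².
Taking counterclockwise as positive: τ₁ = +(20.4)(0.688) = +14.04 N·m; τ₂ = −(52.9)(0.688) = −36.40 N·m; τ₃ = −(16.3)(0.688) = −11.21 N·m.
Net torque τ = -33.57 N·m.
α = τ/I = -33.57/12.97 = -2.589 rad/s².

α ≈ 2.59 rad/s², clockwise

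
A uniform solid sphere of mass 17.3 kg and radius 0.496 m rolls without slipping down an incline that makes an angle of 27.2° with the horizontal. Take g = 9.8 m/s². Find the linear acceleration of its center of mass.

Translation along the incline: Mg sinθ − f = Ma.
Rotation about the center: fR = Iα with I = (2/5)MR². No-slip gives a = αR, so f = (I/R²)a = (2/5)M a.
Substituting: Mg sinθ = (1 + 0.4000)Ma, so a = g sinθ/(1 + 0.4000) = (9.8) sin 27.2° / 1.400 = 3.200 m/s².

a ≈ 3.20 m/s²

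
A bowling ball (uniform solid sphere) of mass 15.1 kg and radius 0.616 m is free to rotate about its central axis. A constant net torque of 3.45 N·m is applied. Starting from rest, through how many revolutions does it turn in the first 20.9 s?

≈ 52.3 revolutions

I = (2/5)MR² = (2/5)(15.1)(0.616)² = 2.292 kg·m².
α = τ/I = 3.45/2.292 = 1.505 rad/s².
θ = ½αt² = ½(1.505)(20.9)² = 328.8 rad.
Revolutions = θ/(2π) = 52.32.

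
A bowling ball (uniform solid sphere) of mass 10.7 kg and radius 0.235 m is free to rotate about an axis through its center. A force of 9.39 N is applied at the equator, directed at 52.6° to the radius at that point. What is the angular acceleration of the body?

α ≈ 7.42 rad/s²

I = (2/5)MR² = (2/5)(10.7)(0.235)² = 0.2364 kg·m².
Only the tangential component produces torque: τ = F R sinθ = (9.39)(0.235) sin 52.6° = 1.753 N·m.
From τ = Iα: α = 1.753/0.2364 = 7.417 rad/s².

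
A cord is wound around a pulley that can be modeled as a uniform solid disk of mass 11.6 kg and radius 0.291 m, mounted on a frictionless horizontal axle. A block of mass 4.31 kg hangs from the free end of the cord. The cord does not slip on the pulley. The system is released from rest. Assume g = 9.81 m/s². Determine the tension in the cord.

I = ½MR² = (1/2)(11.6)(0.291)² = 0.4911 kg·m².
Block: mg − T = ma. Pulley: TR = Iα. No-slip: a = αR, so T = (I/R²)a = 5.800·a.
Then mg = (m + 5.800)a, so a = (4.31)(9.81)/(4.31 + 5.800) = 4.182 m/s².
T = 5.800·a = 24.26 N.

T ≈ 24.3 N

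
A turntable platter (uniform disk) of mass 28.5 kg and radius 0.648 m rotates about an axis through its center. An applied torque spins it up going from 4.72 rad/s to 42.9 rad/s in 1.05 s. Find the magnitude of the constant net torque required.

I = ½MR² = (1/2)(28.5)(0.648)² = 5.984 kg·m².
α = Δω/Δt = (42.9 − 4.72)/1.05 = 36.36 rad/s².
τ = Iα = (5.984)(36.36) = 217.6 N·m.

τ ≈ 218 N·m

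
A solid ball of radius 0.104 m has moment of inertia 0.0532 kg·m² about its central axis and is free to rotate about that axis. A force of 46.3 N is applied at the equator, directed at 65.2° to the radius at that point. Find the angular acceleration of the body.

α ≈ 82.2 rad/s²

Only the tangential component produces torque: τ = F R sinθ = (46.3)(0.104) sin 65.2° = 4.371 N·m.
From τ = Iα: α = 4.371/0.05320 = 82.16 rad/s².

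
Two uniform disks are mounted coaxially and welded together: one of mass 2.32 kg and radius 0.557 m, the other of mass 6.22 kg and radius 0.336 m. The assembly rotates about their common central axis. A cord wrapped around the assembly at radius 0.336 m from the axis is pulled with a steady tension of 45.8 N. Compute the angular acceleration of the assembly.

I = ½M₁R₁² + ½M₂R₂² = ½(2.32)(0.557)² + ½(6.22)(0.336)² = 0.7110 kg·m².
τ = F r = (45.8)(0.336) = 15.39 N·m.
α = τ/I = 15.39/0.7110 = 21.64 rad/s².

α ≈ 21.6 rad/s²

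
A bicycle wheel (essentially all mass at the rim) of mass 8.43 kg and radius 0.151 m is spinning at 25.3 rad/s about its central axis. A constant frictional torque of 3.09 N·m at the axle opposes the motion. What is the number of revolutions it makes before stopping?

I = MR² = (8.43)(0.151)² = 0.1922 kg·m².
The net torque has magnitude 3.09 N·m, opposing ω.
|α| = τ/I = 3.090/0.1922 = 16.08 rad/s² (deceleration).
ω² = ω₀² − 2|α|θ with ω = 0 ⇒ θ = ω₀²/(2|α|) = 19.91 rad = 3.169 rev.

≈ 3.17 revolutions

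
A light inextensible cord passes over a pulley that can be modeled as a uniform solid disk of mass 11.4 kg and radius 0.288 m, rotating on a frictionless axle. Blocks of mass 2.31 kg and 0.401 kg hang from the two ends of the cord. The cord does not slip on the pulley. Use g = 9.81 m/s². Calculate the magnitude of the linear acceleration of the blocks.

a ≈ 2.23 m/s²

I = ½MR² = (1/2)(11.4)(0.288)² = 0.4728 kg·m².
Heavier block: m₁g − T₁ = m₁a. Lighter block: T₂ − m₂g = m₂a.
Pulley: (T₁ − T₂)R = Iα = I(a/R), so T₁ − T₂ = (I/R²)a = (1/2)M_p a = 5.700·a.
Adding the three: (m₁ − m₂)g = (m₁ + m₂ + 5.700)a, so a = (2.31 − 0.401)(9.81)/(2.31 + 0.401 + 5.700) = 2.227 m/s².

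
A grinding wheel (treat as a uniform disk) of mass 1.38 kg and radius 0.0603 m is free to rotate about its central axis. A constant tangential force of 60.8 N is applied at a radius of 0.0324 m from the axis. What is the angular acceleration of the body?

I = ½MR² = (1/2)(1.38)(0.0603)² = 0.002509 kg·m².
τ = F·r = (60.8)(0.0324) = 1.970 N·m.
From τ = Iα: α = 1.970/0.002509 = 785.2 rad/s².

α ≈ 785 rad/s²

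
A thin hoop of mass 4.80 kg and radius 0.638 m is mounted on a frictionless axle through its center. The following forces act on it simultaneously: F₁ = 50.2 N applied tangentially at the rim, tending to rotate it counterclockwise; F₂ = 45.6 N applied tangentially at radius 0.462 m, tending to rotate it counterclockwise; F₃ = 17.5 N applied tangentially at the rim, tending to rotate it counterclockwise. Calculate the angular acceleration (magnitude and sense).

α ≈ 32.9 rad/s², counterclockwise

I = MR² = (4.80)(0.638)² = 1.954 kg·m².
Taking counterclockwise as positive: τ₁ = +(50.2)(0.638) = +32.03 N·m; τ₂ = +(45.6)(0.462) = +21.07 N·m; τ₃ = +(17.5)(0.638) = +11.17 N·m.
Net torque τ = 64.26 N·m.
α = τ/I = 64.26/1.954 = 32.89 rad/s².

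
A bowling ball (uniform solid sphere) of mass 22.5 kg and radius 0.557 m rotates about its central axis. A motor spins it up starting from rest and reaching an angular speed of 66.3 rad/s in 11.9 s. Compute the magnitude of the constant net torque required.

I = (2/5)MR² = (2/5)(22.5)(0.557)² = 2.792 kg·m².
α = Δω/Δt = (66.3 − 0)/11.9 = 5.571 rad/s².
τ = Iα = (2.792)(5.571) = 15.56 N·m.

τ ≈ 15.6 N·m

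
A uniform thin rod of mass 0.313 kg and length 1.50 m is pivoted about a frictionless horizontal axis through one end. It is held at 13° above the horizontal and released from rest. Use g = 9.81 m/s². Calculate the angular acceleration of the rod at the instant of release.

α ≈ 9.56 rad/s²

About the pivot, I = (1/3)ML² = (1/3)(0.313)(1.50)² = 0.2348 kg·m².
The weight acts at the center, a distance L/2 = 0.7500 m from the pivot; τ = Mg(L/2) cos 13° = 2.244 N·m.
α = τ/I = 2.244/0.2348 = 9.559 rad/s².
(Equivalently α = (3g/(2L)) cos 13° = 9.559 rad/s².)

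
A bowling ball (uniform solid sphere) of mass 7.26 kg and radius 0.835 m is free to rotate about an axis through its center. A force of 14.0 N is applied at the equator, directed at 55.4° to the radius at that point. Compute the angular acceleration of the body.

I = (2/5)MR² = (2/5)(7.26)(0.835)² = 2.025 kg·m².
Only the tangential component produces torque: τ = F R sinθ = (14.0)(0.835) sin 55.4° = 9.622 N·m.
From τ = Iα: α = 9.622/2.025 = 4.752 rad/s².

α ≈ 4.75 rad/s²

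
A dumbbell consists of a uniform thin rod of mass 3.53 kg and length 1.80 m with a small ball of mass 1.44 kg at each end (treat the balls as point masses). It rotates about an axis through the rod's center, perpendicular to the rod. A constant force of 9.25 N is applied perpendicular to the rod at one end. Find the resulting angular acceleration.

α ≈ 2.53 rad/s²

I_rod = (1/12)ML² = (1/12)(3.53)(1.80)² = 0.9531 kg·m².
I_balls = 2·m·(L/2)² = 2(1.44)(0.9000)² = 2.333 kg·m².
Total I = 3.286 kg·m².
τ = F·(L/2) = (9.25)(0.900) = 8.325 N·m.
α = τ/I = 8.325/3.286 = 2.534 rad/s².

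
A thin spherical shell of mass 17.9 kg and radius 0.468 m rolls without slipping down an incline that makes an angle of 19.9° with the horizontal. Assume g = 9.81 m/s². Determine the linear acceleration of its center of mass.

Translation along the incline: Mg sinθ − f = Ma.
Rotation about the center: fR = Iα with I = (2/3)MR². No-slip gives a = αR, so f = (I/R²)a = (2/3)M a.
Substituting: Mg sinθ = (1 + 0.6667)Ma, so a = g sinθ/(1 + 0.6667) = (9.81) sin 19.9° / 1.667 = 2.003 m/s².

a ≈ 2.00 m/s²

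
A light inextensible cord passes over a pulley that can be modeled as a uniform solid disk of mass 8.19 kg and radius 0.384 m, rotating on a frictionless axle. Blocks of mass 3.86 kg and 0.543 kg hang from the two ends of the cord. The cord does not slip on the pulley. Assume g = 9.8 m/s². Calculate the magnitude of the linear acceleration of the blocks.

a ≈ 3.83 m/s²

I = ½MR² = (1/2)(8.19)(0.384)² = 0.6038 kg·m².
Heavier block: m₁g − T₁ = m₁a. Lighter block: T₂ − m₂g = m₂a.
Pulley: (T₁ − T₂)R = Iα = I(a/R), so T₁ − T₂ = (I/R²)a = (1/2)M_p a = 4.095·a.
Adding the three: (m₁ − m₂)g = (m₁ + m₂ + 4.095)a, so a = (3.86 − 0.543)(9.8)/(3.86 + 0.543 + 4.095) = 3.825 m/s².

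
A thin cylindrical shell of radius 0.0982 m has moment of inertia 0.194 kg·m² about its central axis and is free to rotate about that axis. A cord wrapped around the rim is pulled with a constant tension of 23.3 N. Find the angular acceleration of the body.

τ = F R = (23.3)(0.0982) = 2.288 N·m.
Newton's second law for rotation, τ = Iα, gives α = τ/I = 2.288/0.1940 = 11.79 rad/s².

α ≈ 11.8 rad/s²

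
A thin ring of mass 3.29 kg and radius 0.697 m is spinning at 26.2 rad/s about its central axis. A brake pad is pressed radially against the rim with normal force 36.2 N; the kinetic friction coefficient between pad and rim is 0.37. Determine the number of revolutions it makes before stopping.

I = MR² = (3.29)(0.697)² = 1.598 kg·m².
Friction force f = μN = (0.37)(36.2) = 13.39 N at the rim; torque magnitude τ = fR = 9.336 N·m, opposing ω.
|α| = τ/I = 9.336/1.598 = 5.841 rad/s² (deceleration).
ω² = ω₀² − 2|α|θ with ω = 0 ⇒ θ = ω₀²/(2|α|) = 58.76 rad = 9.352 rev.

≈ 9.35 revolutions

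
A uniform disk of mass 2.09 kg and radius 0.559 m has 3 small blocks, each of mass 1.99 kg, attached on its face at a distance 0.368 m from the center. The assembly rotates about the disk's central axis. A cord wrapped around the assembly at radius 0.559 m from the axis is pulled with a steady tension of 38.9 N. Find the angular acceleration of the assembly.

I_disk = ½MR² = ½(2.09)(0.559)² = 0.3265 kg·m².
I_blocks = 3·m·r² = 3(1.99)(0.368)² = 0.8085 kg·m².
Total I = 1.135 kg·m².
τ = F r = (38.9)(0.559) = 21.75 N·m.
α = τ/I = 21.75/1.135 = 19.16 rad/s².

α ≈ 19.2 rad/s²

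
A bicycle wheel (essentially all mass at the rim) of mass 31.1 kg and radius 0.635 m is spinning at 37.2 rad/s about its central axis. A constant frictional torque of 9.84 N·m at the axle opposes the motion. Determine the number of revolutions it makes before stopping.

≈ 140 revolutions

I = MR² = (31.1)(0.635)² = 12.54 kg·m².
The net torque has magnitude 9.84 N·m, opposing ω.
|α| = τ/I = 9.840/12.54 = 0.7847 rad/s² (deceleration).
ω² = ω₀² − 2|α|θ with ω = 0 ⇒ θ = ω₀²/(2|α|) = 881.8 rad = 140.3 rev.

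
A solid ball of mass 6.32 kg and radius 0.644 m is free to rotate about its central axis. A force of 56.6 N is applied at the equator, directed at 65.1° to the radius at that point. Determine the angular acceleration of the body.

I = (2/5)MR² = (2/5)(6.32)(0.644)² = 1.048 kg·m².
Only the tangential component produces torque: τ = F R sinθ = (56.6)(0.644) sin 65.1° = 33.06 N·m.
From τ = Iα: α = 33.06/1.048 = 31.53 rad/s².

α ≈ 31.5 rad/s²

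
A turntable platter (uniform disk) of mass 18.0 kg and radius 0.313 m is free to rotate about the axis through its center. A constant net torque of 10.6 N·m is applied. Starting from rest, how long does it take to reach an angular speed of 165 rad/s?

t ≈ 13.7 s

I = ½MR² = (1/2)(18.0)(0.313)² = 0.8817 kg·m².
α = τ/I = 10.6/0.8817 = 12.02 rad/s².
ω = αt ⇒ t = ω/α = 165/12.02 = 13.72 s.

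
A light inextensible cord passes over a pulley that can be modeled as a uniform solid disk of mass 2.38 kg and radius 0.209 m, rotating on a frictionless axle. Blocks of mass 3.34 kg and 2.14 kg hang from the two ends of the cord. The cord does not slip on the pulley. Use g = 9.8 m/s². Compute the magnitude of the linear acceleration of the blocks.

a ≈ 1.76 m/s²

I = ½MR² = (1/2)(2.38)(0.209)² = 0.05198 kg·m².
Heavier block: m₁g − T₁ = m₁a. Lighter block: T₂ − m₂g = m₂a.
Pulley: (T₁ − T₂)R = Iα = I(a/R), so T₁ − T₂ = (I/R²)a = (1/2)M_p a = 1.190·a.
Adding the three: (m₁ − m₂)g = (m₁ + m₂ + 1.190)a, so a = (3.34 − 2.14)(9.8)/(3.34 + 2.14 + 1.190) = 1.763 m/s².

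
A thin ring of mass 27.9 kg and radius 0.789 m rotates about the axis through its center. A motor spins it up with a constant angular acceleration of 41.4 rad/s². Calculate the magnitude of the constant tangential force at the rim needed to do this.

I = MR² = (27.9)(0.789)² = 17.37 kg·m².
The required torque is τ = Iα = (17.37)(41.40) = 719.0 N·m.
A tangential force at the rim gives τ = FR, so F = τ/R = 719.0/0.789 = 911.3 N.

F ≈ 911 N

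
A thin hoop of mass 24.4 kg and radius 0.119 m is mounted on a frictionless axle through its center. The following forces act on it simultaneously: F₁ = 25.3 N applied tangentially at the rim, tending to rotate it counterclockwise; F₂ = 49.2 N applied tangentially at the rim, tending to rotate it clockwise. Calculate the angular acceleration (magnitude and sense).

I = MR² = (24.4)(0.119)² = 0.3455 kg·m².
Taking counterclockwise as positive: τ₁ = +(25.3)(0.119) = +3.011 N·m; τ₂ = −(49.2)(0.119) = −5.855 N·m.
Net torque τ = -2.844 N·m.
α = τ/I = -2.844/0.3455 = -8.231 rad/s².

α ≈ 8.23 rad/s², clockwise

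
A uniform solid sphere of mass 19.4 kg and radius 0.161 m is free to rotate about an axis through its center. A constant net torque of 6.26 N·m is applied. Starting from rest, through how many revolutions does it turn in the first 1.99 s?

I = (2/5)MR² = (2/5)(19.4)(0.161)² = 0.2011 kg·m².
α = τ/I = 6.26/0.2011 = 31.12 rad/s².
θ = ½αt² = ½(31.12)(1.99)² = 61.62 rad.
Revolutions = θ/(2π) = 9.807.

≈ 9.81 revolutions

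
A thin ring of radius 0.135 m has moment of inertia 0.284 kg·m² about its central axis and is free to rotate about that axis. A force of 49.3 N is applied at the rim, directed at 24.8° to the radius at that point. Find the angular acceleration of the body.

Only the tangential component produces torque: τ = F R sinθ = (49.3)(0.135) sin 24.8° = 2.792 N·m.
Newton's second law for rotation, τ = Iα, gives α = τ/I = 2.792/0.2840 = 9.830 rad/s².

α ≈ 9.83 rad/s²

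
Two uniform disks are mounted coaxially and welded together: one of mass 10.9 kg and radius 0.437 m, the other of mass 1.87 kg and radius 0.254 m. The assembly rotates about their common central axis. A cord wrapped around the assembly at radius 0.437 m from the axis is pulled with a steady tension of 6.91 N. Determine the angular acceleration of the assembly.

I = ½M₁R₁² + ½M₂R₂² = ½(10.9)(0.437)² + ½(1.87)(0.254)² = 1.101 kg·m².
τ = F r = (6.91)(0.437) = 3.020 N·m.
α = τ/I = 3.020/1.101 = 2.742 rad/s².

α ≈ 2.74 rad/s²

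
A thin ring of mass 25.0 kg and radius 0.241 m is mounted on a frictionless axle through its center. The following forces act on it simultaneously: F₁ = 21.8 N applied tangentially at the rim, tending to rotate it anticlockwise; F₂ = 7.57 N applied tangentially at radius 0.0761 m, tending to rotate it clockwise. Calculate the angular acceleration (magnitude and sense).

I = MR² = (25.0)(0.241)² = 1.452 kg·m².
Taking anticlockwise as positive: τ₁ = +(21.8)(0.241) = +5.254 N·m; τ₂ = −(7.57)(0.0761) = −0.5761 N·m.
Net torque τ = 4.678 N·m.
α = τ/I = 4.678/1.452 = 3.222 rad/s².

α ≈ 3.22 rad/s², anticlockwise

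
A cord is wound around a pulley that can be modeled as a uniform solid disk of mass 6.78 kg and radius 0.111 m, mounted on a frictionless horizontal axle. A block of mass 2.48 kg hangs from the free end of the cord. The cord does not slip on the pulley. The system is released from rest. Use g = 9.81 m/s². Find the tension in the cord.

T ≈ 14.1 N

I = ½MR² = (1/2)(6.78)(0.111)² = 0.04177 kg·m².
Block: mg − T = ma. Pulley: TR = Iα. No-slip: a = αR, so T = (I/R²)a = 3.390·a.
Then mg = (m + 3.390)a, so a = (2.48)(9.81)/(2.48 + 3.390) = 4.145 m/s².
T = 3.390·a = 14.05 N.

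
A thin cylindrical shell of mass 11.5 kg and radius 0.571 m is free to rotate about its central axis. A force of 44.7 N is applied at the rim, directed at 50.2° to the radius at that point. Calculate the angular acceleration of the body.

α ≈ 5.23 rad/s²

I = MR² = (11.5)(0.571)² = 3.749 kg·m².
Only the tangential component produces torque: τ = F R sinθ = (44.7)(0.571) sin 50.2° = 19.61 N·m.
From τ = Iα: α = 19.61/3.749 = 5.230 rad/s².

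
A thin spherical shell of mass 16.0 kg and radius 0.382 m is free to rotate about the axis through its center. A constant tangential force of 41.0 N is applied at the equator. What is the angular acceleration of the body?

I = (2/3)MR² = (2/3)(16.0)(0.382)² = 1.557 kg·m².
τ = F R = (41.0)(0.382) = 15.66 N·m.
Newton's second law for rotation, τ = Iα, gives α = τ/I = 15.66/1.557 = 10.06 rad/s².

α ≈ 10.1 rad/s²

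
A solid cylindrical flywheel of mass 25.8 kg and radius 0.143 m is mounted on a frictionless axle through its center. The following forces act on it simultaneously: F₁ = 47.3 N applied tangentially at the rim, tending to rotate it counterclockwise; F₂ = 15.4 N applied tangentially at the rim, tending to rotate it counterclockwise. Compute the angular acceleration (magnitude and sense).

I = ½MR² = (1/2)(25.8)(0.143)² = 0.2638 kg·m².
Taking counterclockwise as positive: τ₁ = +(47.3)(0.143) = +6.764 N·m; τ₂ = +(15.4)(0.143) = +2.202 N·m.
Net torque τ = 8.966 N·m.
α = τ/I = 8.966/0.2638 = 33.99 rad/s².

α ≈ 34.0 rad/s², counterclockwise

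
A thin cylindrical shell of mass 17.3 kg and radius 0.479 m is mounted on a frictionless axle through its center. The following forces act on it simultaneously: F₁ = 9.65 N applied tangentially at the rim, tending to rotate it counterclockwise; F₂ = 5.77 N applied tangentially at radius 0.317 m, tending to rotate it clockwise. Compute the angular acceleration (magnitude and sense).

I = MR² = (17.3)(0.479)² = 3.969 kg·m².
Taking counterclockwise as positive: τ₁ = +(9.65)(0.479) = +4.622 N·m; τ₂ = −(5.77)(0.317) = −1.829 N·m.
Net torque τ = 2.793 N·m.
α = τ/I = 2.793/3.969 = 0.7037 rad/s².

α ≈ 0.704 rad/s², counterclockwise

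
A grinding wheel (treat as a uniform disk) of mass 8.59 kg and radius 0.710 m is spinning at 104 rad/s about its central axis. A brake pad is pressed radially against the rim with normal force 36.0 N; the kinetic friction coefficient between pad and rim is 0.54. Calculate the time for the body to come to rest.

I = ½MR² = (1/2)(8.59)(0.710)² = 2.165 kg·m².
Friction force f = μN = (0.54)(36.0) = 19.44 N at the rim; torque magnitude τ = fR = 13.80 N·m, opposing ω.
|α| = τ/I = 13.80/2.165 = 6.375 rad/s² (deceleration).
0 = ω₀ − |α|t ⇒ t = ω₀/|α| = 104/6.375 = 16.31 s.

t ≈ 16.3 s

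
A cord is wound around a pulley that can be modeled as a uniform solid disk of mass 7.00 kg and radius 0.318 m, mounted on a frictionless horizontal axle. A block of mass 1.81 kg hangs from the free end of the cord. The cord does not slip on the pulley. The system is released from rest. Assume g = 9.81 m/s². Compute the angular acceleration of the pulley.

I = ½MR² = (1/2)(7.00)(0.318)² = 0.3539 kg·m².
Block: mg − T = ma. Pulley: TR = Iα. No-slip: a = αR, so T = (I/R²)a = 3.500·a.
Then mg = (m + 3.500)a, so a = (1.81)(9.81)/(1.81 + 3.500) = 3.344 m/s².
α = a/R = 3.344/0.318 = 10.52 rad/s².

α ≈ 10.5 rad/s²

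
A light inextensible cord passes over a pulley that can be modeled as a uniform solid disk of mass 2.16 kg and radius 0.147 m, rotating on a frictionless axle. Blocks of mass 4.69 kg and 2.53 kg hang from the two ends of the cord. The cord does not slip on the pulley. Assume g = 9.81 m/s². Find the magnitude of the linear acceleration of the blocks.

a ≈ 2.55 m/s²

I = ½MR² = (1/2)(2.16)(0.147)² = 0.02334 kg·m².
Heavier block: m₁g − T₁ = m₁a. Lighter block: T₂ − m₂g = m₂a.
Pulley: (T₁ − T₂)R = Iα = I(a/R), so T₁ − T₂ = (I/R²)a = (1/2)M_p a = 1.080·a.
Adding the three: (m₁ − m₂)g = (m₁ + m₂ + 1.080)a, so a = (4.69 − 2.53)(9.81)/(4.69 + 2.53 + 1.080) = 2.553 m/s².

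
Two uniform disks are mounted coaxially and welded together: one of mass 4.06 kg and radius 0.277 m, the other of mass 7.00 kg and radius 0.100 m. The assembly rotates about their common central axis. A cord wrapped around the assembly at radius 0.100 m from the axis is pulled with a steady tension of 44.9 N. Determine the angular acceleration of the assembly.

α ≈ 23.5 rad/s²

I = ½M₁R₁² + ½M₂R₂² = ½(4.06)(0.277)² + ½(7.00)(0.100)² = 0.1908 kg·m².
τ = F r = (44.9)(0.100) = 4.490 N·m.
α = τ/I = 4.490/0.1908 = 23.54 rad/s².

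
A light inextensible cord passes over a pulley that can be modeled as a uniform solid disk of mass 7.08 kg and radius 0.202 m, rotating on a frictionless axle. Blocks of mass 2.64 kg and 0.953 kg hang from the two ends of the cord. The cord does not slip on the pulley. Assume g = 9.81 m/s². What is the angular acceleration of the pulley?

α ≈ 11.5 rad/s²

I = ½MR² = (1/2)(7.08)(0.202)² = 0.1444 kg·m².
Heavier block: m₁g − T₁ = m₁a. Lighter block: T₂ − m₂g = m₂a.
Pulley: (T₁ − T₂)R = Iα = I(a/R), so T₁ − T₂ = (I/R²)a = (1/2)M_p a = 3.540·a.
Adding the three: (m₁ − m₂)g = (m₁ + m₂ + 3.540)a, so a = (2.64 − 0.953)(9.81)/(2.64 + 0.953 + 3.540) = 2.320 m/s².
α = a/R = 2.320/0.202 = 11.49 rad/s².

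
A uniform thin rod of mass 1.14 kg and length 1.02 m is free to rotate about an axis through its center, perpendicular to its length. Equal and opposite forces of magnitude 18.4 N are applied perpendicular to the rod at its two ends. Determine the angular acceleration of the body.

α ≈ 190 rad/s²

I = (1/12)ML² = (1/12)(1.14)(1.02)² = 0.09884 kg·m².
The couple gives τ = F·(L/2) + F·(L/2) = F L = (18.4)(1.02) = 18.77 N·m.
Newton's second law for rotation, τ = Iα, gives α = τ/I = 18.77/0.09884 = 189.9 rad/s².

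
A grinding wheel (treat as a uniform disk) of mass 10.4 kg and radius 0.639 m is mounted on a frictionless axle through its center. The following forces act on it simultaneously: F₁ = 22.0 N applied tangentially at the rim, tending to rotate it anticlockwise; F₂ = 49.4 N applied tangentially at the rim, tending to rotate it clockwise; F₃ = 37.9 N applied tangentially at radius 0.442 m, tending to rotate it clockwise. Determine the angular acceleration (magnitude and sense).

I = ½MR² = (1/2)(10.4)(0.639)² = 2.123 kg·m².
Taking anticlockwise as positive: τ₁ = +(22.0)(0.639) = +14.06 N·m; τ₂ = −(49.4)(0.639) = −31.57 N·m; τ₃ = −(37.9)(0.442) = −16.75 N·m.
Net torque τ = -34.26 N·m.
α = τ/I = -34.26/2.123 = -16.14 rad/s².

α ≈ 16.1 rad/s², clockwise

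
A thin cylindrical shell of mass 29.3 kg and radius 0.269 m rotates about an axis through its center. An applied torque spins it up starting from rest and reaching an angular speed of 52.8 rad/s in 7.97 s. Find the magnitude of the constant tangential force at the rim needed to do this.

F ≈ 52.2 N

I = MR² = (29.3)(0.269)² = 2.120 kg·m².
α = Δω/Δt = (52.8 − 0)/7.97 = 6.625 rad/s².
The required torque is τ = Iα = (2.120)(6.625) = 14.05 N·m.
A tangential force at the rim gives τ = FR, so F = τ/R = 14.05/0.269 = 52.22 N.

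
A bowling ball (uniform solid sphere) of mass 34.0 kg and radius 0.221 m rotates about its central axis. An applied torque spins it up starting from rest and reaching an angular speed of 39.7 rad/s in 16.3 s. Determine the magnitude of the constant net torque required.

I = (2/5)MR² = (2/5)(34.0)(0.221)² = 0.6642 kg·m².
α = Δω/Δt = (39.7 − 0)/16.3 = 2.436 rad/s².
τ = Iα = (0.6642)(2.436) = 1.618 N·m.

τ ≈ 1.62 N·m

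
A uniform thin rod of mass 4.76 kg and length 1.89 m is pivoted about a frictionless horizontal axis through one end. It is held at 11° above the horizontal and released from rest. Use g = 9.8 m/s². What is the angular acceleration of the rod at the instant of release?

About the pivot, I = (1/3)ML² = (1/3)(4.76)(1.89)² = 5.668 kg·m².
The weight acts at the center, a distance L/2 = 0.9450 m from the pivot; τ = Mg(L/2) cos 11° = 43.27 N·m.
α = τ/I = 43.27/5.668 = 7.635 rad/s².
(Equivalently α = (3g/(2L)) cos 11° = 7.635 rad/s².)

α ≈ 7.63 rad/s²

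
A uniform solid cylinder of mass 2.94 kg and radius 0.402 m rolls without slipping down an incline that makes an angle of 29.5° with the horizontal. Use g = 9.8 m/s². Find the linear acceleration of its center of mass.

Translation along the incline: Mg sinθ − f = Ma.
Rotation about the center: fR = Iα with I = ½MR². No-slip gives a = αR, so f = (I/R²)a = (1/2)M a.
Substituting: Mg sinθ = (1 + 0.5000)Ma, so a = g sinθ/(1 + 0.5000) = (9.8) sin 29.5° / 1.500 = 3.217 m/s².

a ≈ 3.22 m/s²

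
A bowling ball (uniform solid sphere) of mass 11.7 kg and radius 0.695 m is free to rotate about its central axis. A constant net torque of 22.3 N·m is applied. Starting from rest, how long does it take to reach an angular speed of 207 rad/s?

I = (2/5)MR² = (2/5)(11.7)(0.695)² = 2.261 kg·m².
α = τ/I = 22.3/2.261 = 9.865 rad/s².
ω = αt ⇒ t = ω/α = 207/9.865 = 20.98 s.

t ≈ 21.0 s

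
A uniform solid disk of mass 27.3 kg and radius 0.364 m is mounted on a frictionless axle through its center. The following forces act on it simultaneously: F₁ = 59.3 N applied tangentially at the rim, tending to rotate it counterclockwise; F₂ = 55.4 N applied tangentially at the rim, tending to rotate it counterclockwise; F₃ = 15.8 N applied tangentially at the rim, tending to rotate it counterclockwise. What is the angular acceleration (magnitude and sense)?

I = ½MR² = (1/2)(27.3)(0.364)² = 1.809 kg·m².
Taking counterclockwise as positive: τ₁ = +(59.3)(0.364) = +21.59 N·m; τ₂ = +(55.4)(0.364) = +20.17 N·m; τ₃ = +(15.8)(0.364) = +5.751 N·m.
Net torque τ = 47.50 N·m.
α = τ/I = 47.50/1.809 = 26.26 rad/s².

α ≈ 26.3 rad/s², counterclockwise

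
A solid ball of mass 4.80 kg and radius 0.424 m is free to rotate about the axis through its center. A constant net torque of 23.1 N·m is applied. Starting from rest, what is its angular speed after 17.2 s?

ω ≈ 1150 rad/s

I = (2/5)MR² = (2/5)(4.80)(0.424)² = 0.3452 kg·m².
α = τ/I = 23.1/0.3452 = 66.92 rad/s².
ω = ω₀ + αt = 0 + (66.92)(17.2) = 1151 rad/s.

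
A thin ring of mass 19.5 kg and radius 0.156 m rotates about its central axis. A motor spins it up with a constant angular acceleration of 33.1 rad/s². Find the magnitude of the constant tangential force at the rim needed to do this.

I = MR² = (19.5)(0.156)² = 0.4746 kg·m².
The required torque is τ = Iα = (0.4746)(33.10) = 15.71 N·m.
A tangential force at the rim gives τ = FR, so F = τ/R = 15.71/0.156 = 100.7 N.

F ≈ 101 N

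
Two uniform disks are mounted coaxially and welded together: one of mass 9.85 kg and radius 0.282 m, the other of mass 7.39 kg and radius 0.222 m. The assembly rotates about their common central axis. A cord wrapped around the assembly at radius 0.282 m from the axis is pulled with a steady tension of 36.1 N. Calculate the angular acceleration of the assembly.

α ≈ 17.7 rad/s²

I = ½M₁R₁² + ½M₂R₂² = ½(9.85)(0.282)² + ½(7.39)(0.222)² = 0.5738 kg·m².
τ = F r = (36.1)(0.282) = 10.18 N·m.
α = τ/I = 10.18/0.5738 = 17.74 rad/s².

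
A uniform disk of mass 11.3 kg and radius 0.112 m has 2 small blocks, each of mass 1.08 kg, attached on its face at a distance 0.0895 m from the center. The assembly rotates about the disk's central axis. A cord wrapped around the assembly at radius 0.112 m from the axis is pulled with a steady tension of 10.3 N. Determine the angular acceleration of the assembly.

I_disk = ½MR² = ½(11.3)(0.112)² = 0.07087 kg·m².
I_blocks = 2·m·r² = 2(1.08)(0.0895)² = 0.01730 kg·m².
Total I = 0.08818 kg·m².
τ = F r = (10.3)(0.112) = 1.154 N·m.
α = τ/I = 1.154/0.08818 = 13.08 rad/s².

α ≈ 13.1 rad/s²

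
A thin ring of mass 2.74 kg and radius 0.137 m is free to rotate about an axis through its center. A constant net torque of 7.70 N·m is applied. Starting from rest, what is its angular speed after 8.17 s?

I = MR² = (2.74)(0.137)² = 0.05143 kg·m².
α = τ/I = 7.70/0.05143 = 149.7 rad/s².
ω = ω₀ + αt = 0 + (149.7)(8.17) = 1223 rad/s.

ω ≈ 1220 rad/s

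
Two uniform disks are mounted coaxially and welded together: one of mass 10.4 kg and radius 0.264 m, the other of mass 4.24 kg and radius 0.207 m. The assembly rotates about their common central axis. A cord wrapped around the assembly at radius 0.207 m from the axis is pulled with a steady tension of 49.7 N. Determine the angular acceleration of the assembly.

I = ½M₁R₁² + ½M₂R₂² = ½(10.4)(0.264)² + ½(4.24)(0.207)² = 0.4533 kg·m².
τ = F r = (49.7)(0.207) = 10.29 N·m.
α = τ/I = 10.29/0.4533 = 22.70 rad/s².

α ≈ 22.7 rad/s²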